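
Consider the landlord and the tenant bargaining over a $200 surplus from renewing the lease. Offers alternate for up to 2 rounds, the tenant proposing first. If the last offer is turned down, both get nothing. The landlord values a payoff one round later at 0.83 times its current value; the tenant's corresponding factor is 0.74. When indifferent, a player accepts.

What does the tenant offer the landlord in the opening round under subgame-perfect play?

Round 2 (the landlord proposes): rejection yields 0 for the tenant; the landlord offers 0 and keeps 200.
Round 1 (the tenant proposes): the landlord can get 200 next round, worth 0.83 × 200 = 166 now; the tenant offers that and keeps 34.

166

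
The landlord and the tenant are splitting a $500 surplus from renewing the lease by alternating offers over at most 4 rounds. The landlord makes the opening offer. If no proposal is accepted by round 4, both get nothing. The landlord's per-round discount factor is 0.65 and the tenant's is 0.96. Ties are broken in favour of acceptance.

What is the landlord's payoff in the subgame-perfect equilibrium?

32.48

Round 4 (the tenant proposes): the landlord will accept anything ≥ 0, so the tenant offers 0 and keeps 500.
Round 3 (the landlord proposes): the tenant can get 500 next round, worth 0.96 × 500 = 480 now, so the landlord offers 480, keeping 20.
Round 2 (the tenant proposes): the landlord can get 20 next round, worth 0.65 × 20 = 13 now; the tenant offers that and keeps 487.
Round 1 (the landlord proposes): the tenant can get 487 next round, worth 0.96 × 487 = 467.52 now. The landlord offers 467.52 and keeps 500 − 467.52 = 32.48.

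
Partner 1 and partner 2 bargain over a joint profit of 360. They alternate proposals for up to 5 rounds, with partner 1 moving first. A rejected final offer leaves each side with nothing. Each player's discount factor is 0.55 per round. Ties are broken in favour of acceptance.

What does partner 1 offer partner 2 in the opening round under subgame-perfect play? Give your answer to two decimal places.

Work backward from the last round.
Round 5 (partner 1 proposes): rejection yields 0 for partner 2; partner 1 offers 0 and keeps 360.
Round 4 (partner 2 proposes): partner 1 can get 360 next round, worth 0.55 × 360 = 198 now; partner 2 offers that and keeps 162.
Round 3 (partner 1 proposes): partner 2 can get 162 next round, worth 0.55 × 162 = 89.1 now; partner 1 offers that and keeps 270.9.
Round 2 (partner 2 proposes): partner 1 can get 270.9 next round, worth 0.55 × 270.9 = 148.995 now; partner 2 offers that and keeps 211.005.
Round 1 (partner 1 proposes): partner 2 can get 211.005 next round, worth 0.55 × 211.005 = 116.05275 now, so partner 1 offers 116.05275, keeping 243.94725.

116.05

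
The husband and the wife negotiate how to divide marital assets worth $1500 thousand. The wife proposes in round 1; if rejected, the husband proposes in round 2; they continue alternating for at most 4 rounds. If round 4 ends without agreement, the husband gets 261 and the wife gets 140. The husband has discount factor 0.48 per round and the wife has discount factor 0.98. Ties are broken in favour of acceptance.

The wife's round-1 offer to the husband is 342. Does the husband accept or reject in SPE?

Round 4 (the husband proposes): the wife gets 140 if talks fail, so the husband offers 140 and keeps 1360.
Round 3 (the wife proposes): the husband can get 1360 next round, worth 0.48 × 1360 = 652.8 now. The wife offers 652.8 and keeps 1500 − 652.8 = 847.2.
Round 2 (the husband proposes): the wife can get 847.2 next round, worth 0.98 × 847.2 = 830.256 now. The husband offers 830.256 and keeps 1500 − 830.256 = 669.744.
So by rejecting in round 1, the husband gets 669.744 next round, worth 0.48 × 669.744 = 321.47712 now.
Offer 342 ≥ 321.47712, so the husband accepts.

Accept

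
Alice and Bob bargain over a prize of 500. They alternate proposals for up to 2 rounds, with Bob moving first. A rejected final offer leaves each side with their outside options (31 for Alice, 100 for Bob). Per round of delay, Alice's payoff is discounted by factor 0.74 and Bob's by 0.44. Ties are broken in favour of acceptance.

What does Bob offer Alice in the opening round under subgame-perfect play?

Round 2 (Alice proposes): Bob gets 100 if talks fail, so Alice offers 100 and keeps 400.
Round 1 (Bob proposes): Alice can get 400 next round, worth 0.74 × 400 = 296 now; Bob offers that and keeps 204.

296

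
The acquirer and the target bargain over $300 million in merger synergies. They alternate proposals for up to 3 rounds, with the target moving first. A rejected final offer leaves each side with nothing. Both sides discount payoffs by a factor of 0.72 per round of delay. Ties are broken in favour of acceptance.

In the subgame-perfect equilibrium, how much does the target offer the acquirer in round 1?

60.48

Work backward from the last round.
Round 3 (the target proposes): rejection yields 0 for the acquirer; the target offers 0 and keeps 300.
Round 2 (the acquirer proposes): the target can get 300 next round, worth 0.72 × 300 = 216 now, so the acquirer offers 216, keeping 84.
Round 1 (the target proposes): the acquirer can get 84 next round, worth 0.72 × 84 = 60.48 now; the target offers that and keeps 239.52.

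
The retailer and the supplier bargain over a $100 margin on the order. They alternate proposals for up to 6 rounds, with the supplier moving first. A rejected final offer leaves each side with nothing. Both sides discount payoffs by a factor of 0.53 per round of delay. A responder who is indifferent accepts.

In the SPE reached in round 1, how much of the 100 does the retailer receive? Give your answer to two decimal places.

36.09

By backward induction:
Round 6 (the retailer proposes): the supplier will accept anything ≥ 0, so the retailer offers 0 and keeps 100.
Round 5 (the supplier proposes): the retailer can get 100 next round, worth 0.53 × 100 = 53 now, so the supplier offers 53, keeping 47.
Round 4 (the retailer proposes): the supplier can get 47 next round, worth 0.53 × 47 = 24.91 now, so the retailer offers 24.91, keeping 75.09.
Round 3 (the supplier proposes): the retailer can get 75.09 next round, worth 0.53 × 75.09 = 39.7977 now, so the supplier offers 39.7977, keeping 60.2023.
Round 2 (the retailer proposes): the supplier can get 60.2023 next round, worth 0.53 × 60.2023 = 31.907219 now. The retailer offers 31.907219 and keeps 100 − 31.907219 = 68.092781.
Round 1 (the supplier proposes): the retailer can get 68.092781 next round, worth 0.53 × 68.092781 = 36.08917393 now, so the supplier offers 36.08917393, keeping 63.91082607.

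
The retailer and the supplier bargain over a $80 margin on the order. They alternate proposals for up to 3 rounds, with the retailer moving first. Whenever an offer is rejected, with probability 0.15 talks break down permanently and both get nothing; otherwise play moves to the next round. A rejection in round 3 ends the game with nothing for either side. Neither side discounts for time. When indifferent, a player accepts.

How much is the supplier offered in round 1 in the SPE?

10.2

Round 3 (the retailer proposes): the supplier will accept anything ≥ 0, so the retailer offers 0 and keeps 80.
Round 2 (the supplier proposes): rejecting gives the retailer an expected 0.85 × 80 = 68. The supplier offers 68 and keeps 80 − 68 = 12.
Round 1 (the retailer proposes): rejecting gives the supplier an expected 0.85 × 12 = 10.2. The retailer offers 10.2 and keeps 80 − 10.2 = 69.8.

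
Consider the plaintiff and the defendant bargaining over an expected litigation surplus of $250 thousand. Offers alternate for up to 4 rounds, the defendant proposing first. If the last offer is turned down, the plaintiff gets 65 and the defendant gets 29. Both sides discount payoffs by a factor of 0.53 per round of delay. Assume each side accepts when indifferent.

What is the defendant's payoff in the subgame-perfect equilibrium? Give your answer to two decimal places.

Round 4 (the plaintiff proposes): the defendant gets 29 if talks fail, so the plaintiff offers 29 and keeps 221.
Round 3 (the defendant proposes): the plaintiff can get 221 next round, worth 0.53 × 221 = 117.13 now, so the defendant offers 117.13, keeping 132.87.
Round 2 (the plaintiff proposes): the defendant can get 132.87 next round, worth 0.53 × 132.87 = 70.4211 now, so the plaintiff offers 70.4211, keeping 179.5789.
Round 1 (the defendant proposes): the plaintiff can get 179.5789 next round, worth 0.53 × 179.5789 = 95.176817 now; the defendant offers that and keeps 154.823183.

154.82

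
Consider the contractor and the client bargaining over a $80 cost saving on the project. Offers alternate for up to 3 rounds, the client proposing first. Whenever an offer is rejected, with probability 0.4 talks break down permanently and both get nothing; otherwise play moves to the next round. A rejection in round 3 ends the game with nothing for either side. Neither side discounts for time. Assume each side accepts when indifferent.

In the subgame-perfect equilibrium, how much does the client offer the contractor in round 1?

19.2

Round 3 (the client proposes): the contractor will accept anything ≥ 0, so the client offers 0 and keeps 80.
Round 2 (the contractor proposes): rejecting gives the client an expected 0.6 × 80 = 48, so the contractor offers 48, keeping 32.
Round 1 (the client proposes): rejecting gives the contractor an expected 0.6 × 32 = 19.2; the client offers that and keeps 60.8.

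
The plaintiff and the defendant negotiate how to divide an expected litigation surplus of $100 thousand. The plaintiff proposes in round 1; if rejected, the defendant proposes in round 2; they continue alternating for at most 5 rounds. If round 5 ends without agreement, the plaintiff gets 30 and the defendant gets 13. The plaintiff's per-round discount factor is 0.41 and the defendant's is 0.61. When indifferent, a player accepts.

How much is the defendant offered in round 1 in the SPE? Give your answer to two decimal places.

Round 5 (the plaintiff proposes): the defendant gets 13 if talks fail, so the plaintiff offers 13 and keeps 87.
Round 4 (the defendant proposes): the plaintiff can get 87 next round, worth 0.41 × 87 = 35.67 now, so the defendant offers 35.67, keeping 64.33.
Round 3 (the plaintiff proposes): the defendant can get 64.33 next round, worth 0.61 × 64.33 = 39.2413 now, so the plaintiff offers 39.2413, keeping 60.7587.
Round 2 (the defendant proposes): the plaintiff can get 60.7587 next round, worth 0.41 × 60.7587 = 24.911067 now; the defendant offers that and keeps 75.088933.
Round 1 (the plaintiff proposes): the defendant can get 75.088933 next round, worth 0.61 × 75.088933 = 45.80424913 now. The plaintiff offers 45.80424913 and keeps 100 − 45.80424913 = 54.19575087.

45.80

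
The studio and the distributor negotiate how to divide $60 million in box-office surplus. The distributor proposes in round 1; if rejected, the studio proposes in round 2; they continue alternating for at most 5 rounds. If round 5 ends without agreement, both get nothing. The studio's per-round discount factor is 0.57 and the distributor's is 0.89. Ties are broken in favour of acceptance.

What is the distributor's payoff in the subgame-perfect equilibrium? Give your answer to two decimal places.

Round 5 (the distributor proposes): rejection yields 0 for the studio; the distributor offers 0 and keeps 60.
Round 4 (the studio proposes): the distributor can get 60 next round, worth 0.89 × 60 = 53.4 now, so the studio offers 53.4, keeping 6.6.
Round 3 (the distributor proposes): the studio can get 6.6 next round, worth 0.57 × 6.6 = 3.762 now, so the distributor offers 3.762, keeping 56.238.
Round 2 (the studio proposes): the distributor can get 56.238 next round, worth 0.89 × 56.238 = 50.05182 now, so the studio offers 50.05182, keeping 9.94818.
Round 1 (the distributor proposes): the studio can get 9.94818 next round, worth 0.57 × 9.94818 = 5.6704626 now. The distributor offers 5.6704626 and keeps 60 − 5.6704626 = 54.3295374.

54.33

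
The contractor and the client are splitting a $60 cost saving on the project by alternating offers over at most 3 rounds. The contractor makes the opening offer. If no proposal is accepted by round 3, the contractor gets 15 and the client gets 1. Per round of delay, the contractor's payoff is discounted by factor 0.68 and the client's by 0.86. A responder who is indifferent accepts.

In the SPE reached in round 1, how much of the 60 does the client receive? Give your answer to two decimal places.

17.10

Round 3 (the contractor proposes): the client gets 1 if talks fail, so the contractor offers 1 and keeps 59.
Round 2 (the client proposes): the contractor can get 59 next round, worth 0.68 × 59 = 40.12 now. The client offers 40.12 and keeps 60 − 40.12 = 19.88.
Round 1 (the contractor proposes): the client can get 19.88 next round, worth 0.86 × 19.88 = 17.0968 now; the contractor offers that and keeps 42.9032.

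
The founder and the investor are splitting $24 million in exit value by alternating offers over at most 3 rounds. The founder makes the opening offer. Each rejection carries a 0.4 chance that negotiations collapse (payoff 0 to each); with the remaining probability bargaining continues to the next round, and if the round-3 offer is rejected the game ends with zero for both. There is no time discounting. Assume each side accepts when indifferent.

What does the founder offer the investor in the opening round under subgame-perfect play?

5.76

By backward induction:
Round 3 (the founder proposes): rejection yields 0 for the investor; the founder offers 0 and keeps 24.
Round 2 (the investor proposes): rejecting gives the founder an expected 0.6 × 24 = 14.4; the investor offers that and keeps 9.6.
Round 1 (the founder proposes): rejecting gives the investor an expected 0.6 × 9.6 = 5.76, so the founder offers 5.76, keeping 18.24.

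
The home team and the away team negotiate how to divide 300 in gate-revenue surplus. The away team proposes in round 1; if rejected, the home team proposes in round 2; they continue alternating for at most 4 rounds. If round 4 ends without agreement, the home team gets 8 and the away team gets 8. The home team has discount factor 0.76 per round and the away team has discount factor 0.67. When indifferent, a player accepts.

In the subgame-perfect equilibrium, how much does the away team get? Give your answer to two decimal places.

111.76

Round 4 (the home team proposes): the away team gets 8 if talks fail, so the home team offers 8 and keeps 292.
Round 3 (the away team proposes): the home team can get 292 next round, worth 0.76 × 292 = 221.92 now. The away team offers 221.92 and keeps 300 − 221.92 = 78.08.
Round 2 (the home team proposes): the away team can get 78.08 next round, worth 0.67 × 78.08 = 52.3136 now. The home team offers 52.3136 and keeps 300 − 52.3136 = 247.6864.
Round 1 (the away team proposes): the home team can get 247.6864 next round, worth 0.76 × 247.6864 = 188.241664 now. The away team offers 188.241664 and keeps 300 − 188.241664 = 111.758336.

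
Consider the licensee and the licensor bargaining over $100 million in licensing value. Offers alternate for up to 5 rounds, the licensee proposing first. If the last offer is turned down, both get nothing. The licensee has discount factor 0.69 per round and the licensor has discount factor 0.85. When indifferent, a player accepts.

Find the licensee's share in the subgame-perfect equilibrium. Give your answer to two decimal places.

58.20

Round 5 (the licensee proposes): rejection yields 0 for the licensor; the licensee offers 0 and keeps 100.
Round 4 (the licensor proposes): the licensee can get 100 next round, worth 0.69 × 100 = 69 now. The licensor offers 69 and keeps 100 − 69 = 31.
Round 3 (the licensee proposes): the licensor can get 31 next round, worth 0.85 × 31 = 26.35 now, so the licensee offers 26.35, keeping 73.65.
Round 2 (the licensor proposes): the licensee can get 73.65 next round, worth 0.69 × 73.65 = 50.8185 now; the licensor offers that and keeps 49.1815.
Round 1 (the licensee proposes): the licensor can get 49.1815 next round, worth 0.85 × 49.1815 = 41.804275 now. The licensee offers 41.804275 and keeps 100 − 41.804275 = 58.195725.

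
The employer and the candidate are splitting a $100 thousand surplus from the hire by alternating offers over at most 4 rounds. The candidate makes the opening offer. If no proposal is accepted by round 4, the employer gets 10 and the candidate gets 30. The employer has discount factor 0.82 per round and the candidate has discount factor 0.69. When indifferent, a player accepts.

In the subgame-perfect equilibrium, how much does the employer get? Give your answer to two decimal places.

57.90

Work backward from the last round.
Round 4 (the employer proposes): the candidate gets 30 if talks fail, so the employer offers 30 and keeps 70.
Round 3 (the candidate proposes): the employer can get 70 next round, worth 0.82 × 70 = 57.4 now; the candidate offers that and keeps 42.6.
Round 2 (the employer proposes): the candidate can get 42.6 next round, worth 0.69 × 42.6 = 29.394 now, so the employer offers 29.394, keeping 70.606.
Round 1 (the candidate proposes): the employer can get 70.606 next round, worth 0.82 × 70.606 = 57.89692 now. The candidate offers 57.89692 and keeps 100 − 57.89692 = 42.10308.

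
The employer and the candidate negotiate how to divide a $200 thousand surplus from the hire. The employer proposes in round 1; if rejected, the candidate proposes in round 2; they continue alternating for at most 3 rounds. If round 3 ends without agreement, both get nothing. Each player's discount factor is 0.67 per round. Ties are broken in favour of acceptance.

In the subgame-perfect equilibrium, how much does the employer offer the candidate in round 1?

Round 3 (the employer proposes): the candidate will accept anything ≥ 0, so the employer offers 0 and keeps 200.
Round 2 (the candidate proposes): the employer can get 200 next round, worth 0.67 × 200 = 134 now; the candidate offers that and keeps 66.
Round 1 (the employer proposes): the candidate can get 66 next round, worth 0.67 × 66 = 44.22 now. The employer offers 44.22 and keeps 200 − 44.22 = 155.78.

44.22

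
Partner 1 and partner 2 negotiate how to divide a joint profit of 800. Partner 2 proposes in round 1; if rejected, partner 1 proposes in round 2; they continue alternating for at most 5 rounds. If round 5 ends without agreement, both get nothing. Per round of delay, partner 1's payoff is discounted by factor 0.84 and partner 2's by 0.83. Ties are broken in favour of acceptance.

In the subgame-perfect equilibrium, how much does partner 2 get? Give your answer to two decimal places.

606.11

Round 5 (partner 2 proposes): partner 1 will accept anything ≥ 0, so partner 2 offers 0 and keeps 800.
Round 4 (partner 1 proposes): partner 2 can get 800 next round, worth 0.83 × 800 = 664 now. Partner 1 offers 664 and keeps 800 − 664 = 136.
Round 3 (partner 2 proposes): partner 1 can get 136 next round, worth 0.84 × 136 = 114.24 now; partner 2 offers that and keeps 685.76.
Round 2 (partner 1 proposes): partner 2 can get 685.76 next round, worth 0.83 × 685.76 = 569.1808 now; partner 1 offers that and keeps 230.8192.
Round 1 (partner 2 proposes): partner 1 can get 230.8192 next round, worth 0.84 × 230.8192 = 193.888128 now. Partner 2 offers 193.888128 and keeps 800 − 193.888128 = 606.111872.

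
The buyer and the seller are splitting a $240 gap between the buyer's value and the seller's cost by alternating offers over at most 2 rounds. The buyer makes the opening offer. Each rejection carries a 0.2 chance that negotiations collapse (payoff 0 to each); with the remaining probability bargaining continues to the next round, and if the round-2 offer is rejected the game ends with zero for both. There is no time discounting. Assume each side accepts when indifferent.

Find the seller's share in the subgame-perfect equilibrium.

Round 2 (the seller proposes): rejection yields 0 for the buyer; the seller offers 0 and keeps 240.
Round 1 (the buyer proposes): rejecting gives the seller an expected 0.8 × 240 = 192; the buyer offers that and keeps 48.

192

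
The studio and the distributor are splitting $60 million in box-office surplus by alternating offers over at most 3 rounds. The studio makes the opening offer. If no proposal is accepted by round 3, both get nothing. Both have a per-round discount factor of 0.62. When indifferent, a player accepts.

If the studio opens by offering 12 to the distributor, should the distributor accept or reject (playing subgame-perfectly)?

Round 3 (the studio proposes): the distributor will accept anything ≥ 0, so the studio offers 0 and keeps 60.
Round 2 (the distributor proposes): the studio can get 60 next round, worth 0.62 × 60 = 37.2 now. The distributor offers 37.2 and keeps 60 − 37.2 = 22.8.
So by rejecting in round 1, the distributor gets 22.8 next round, worth 0.62 × 22.8 = 14.136 now.
Offer 12 < 14.136, so the distributor rejects.

Reject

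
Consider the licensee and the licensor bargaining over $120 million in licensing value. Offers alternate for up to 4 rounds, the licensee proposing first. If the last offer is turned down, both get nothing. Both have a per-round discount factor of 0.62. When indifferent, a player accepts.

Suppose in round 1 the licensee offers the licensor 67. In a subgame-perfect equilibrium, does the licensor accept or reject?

Accept

Work out the licensor's continuation value if the offer is rejected.
Round 4 (the licensor proposes): the licensee will accept anything ≥ 0, so the licensor offers 0 and keeps 120.
Round 3 (the licensee proposes): the licensor can get 120 next round, worth 0.62 × 120 = 74.4 now. The licensee offers 74.4 and keeps 120 − 74.4 = 45.6.
Round 2 (the licensor proposes): the licensee can get 45.6 next round, worth 0.62 × 45.6 = 28.272 now, so the licensor offers 28.272, keeping 91.728.
So by rejecting in round 1, the licensor gets 91.728 next round, worth 0.62 × 91.728 = 56.87136 now.
Offer 67 ≥ 56.87136, so the licensor accepts.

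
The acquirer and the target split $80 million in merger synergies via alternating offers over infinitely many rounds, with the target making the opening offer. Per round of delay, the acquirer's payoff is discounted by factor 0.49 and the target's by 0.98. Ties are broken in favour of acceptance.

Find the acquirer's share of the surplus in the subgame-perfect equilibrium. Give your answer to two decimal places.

1.51

Let x be the target's share when the target proposes and y be the acquirer's share when the acquirer proposes.
The acquirer accepts iff offered ≥ 0.49·y, so x = 80 − 0.49y. Symmetrically y = 80 − 0.98x.
Substituting: x = 80 − 0.49(80 − 0.98x), giving x(1 − 0.98·0.49) = 80(1 − 0.49).
So x = 80 × 0.51 / 0.5198 ≈ 78.4917, and the acquirer receives 80 − x ≈ 1.5083.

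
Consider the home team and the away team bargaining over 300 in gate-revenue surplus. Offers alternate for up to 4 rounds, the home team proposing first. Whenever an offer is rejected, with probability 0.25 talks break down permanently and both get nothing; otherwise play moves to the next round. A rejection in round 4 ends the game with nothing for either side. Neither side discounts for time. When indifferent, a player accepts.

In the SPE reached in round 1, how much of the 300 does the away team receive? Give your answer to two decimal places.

182.81

By backward induction:
Round 4 (the away team proposes): the home team will accept anything ≥ 0, so the away team offers 0 and keeps 300.
Round 3 (the home team proposes): rejecting gives the away team an expected 0.75 × 300 = 225, so the home team offers 225, keeping 75.
Round 2 (the away team proposes): rejecting gives the home team an expected 0.75 × 75 = 56.25; the away team offers that and keeps 243.75.
Round 1 (the home team proposes): rejecting gives the away team an expected 0.75 × 243.75 = 182.8125; the home team offers that and keeps 117.1875.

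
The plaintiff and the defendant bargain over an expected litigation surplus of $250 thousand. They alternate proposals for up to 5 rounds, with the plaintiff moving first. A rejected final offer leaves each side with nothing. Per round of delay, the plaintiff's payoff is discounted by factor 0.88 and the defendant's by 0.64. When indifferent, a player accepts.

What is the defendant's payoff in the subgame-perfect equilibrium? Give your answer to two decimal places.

30.01

Round 5 (the plaintiff proposes): rejection yields 0 for the defendant; the plaintiff offers 0 and keeps 250.
Round 4 (the defendant proposes): the plaintiff can get 250 next round, worth 0.88 × 250 = 220 now, so the defendant offers 220, keeping 30.
Round 3 (the plaintiff proposes): the defendant can get 30 next round, worth 0.64 × 30 = 19.2 now, so the plaintiff offers 19.2, keeping 230.8.
Round 2 (the defendant proposes): the plaintiff can get 230.8 next round, worth 0.88 × 230.8 = 203.104 now. The defendant offers 203.104 and keeps 250 − 203.104 = 46.896.
Round 1 (the plaintiff proposes): the defendant can get 46.896 next round, worth 0.64 × 46.896 = 30.01344 now, so the plaintiff offers 30.01344, keeping 219.98656.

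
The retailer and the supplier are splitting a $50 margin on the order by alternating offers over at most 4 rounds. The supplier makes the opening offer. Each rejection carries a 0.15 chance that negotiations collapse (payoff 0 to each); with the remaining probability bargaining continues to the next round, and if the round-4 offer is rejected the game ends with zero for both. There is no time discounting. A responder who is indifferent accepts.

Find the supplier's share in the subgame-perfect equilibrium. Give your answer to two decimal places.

12.92

Round 4 (the retailer proposes): the supplier will accept anything ≥ 0, so the retailer offers 0 and keeps 50.
Round 3 (the supplier proposes): rejecting gives the retailer an expected 0.85 × 50 = 42.5, so the supplier offers 42.5, keeping 7.5.
Round 2 (the retailer proposes): rejecting gives the supplier an expected 0.85 × 7.5 = 6.375; the retailer offers that and keeps 43.625.
Round 1 (the supplier proposes): rejecting gives the retailer an expected 0.85 × 43.625 = 37.08125, so the supplier offers 37.08125, keeping 12.91875.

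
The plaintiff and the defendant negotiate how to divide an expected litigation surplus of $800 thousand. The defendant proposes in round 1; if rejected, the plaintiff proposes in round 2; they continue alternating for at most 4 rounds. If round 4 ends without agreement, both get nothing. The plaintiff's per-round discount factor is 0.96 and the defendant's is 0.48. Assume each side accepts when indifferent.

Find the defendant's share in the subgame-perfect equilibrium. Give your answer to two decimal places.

46.75

Work backward from the last round.
Round 4 (the plaintiff proposes): the defendant will accept anything ≥ 0, so the plaintiff offers 0 and keeps 800.
Round 3 (the defendant proposes): the plaintiff can get 800 next round, worth 0.96 × 800 = 768 now; the defendant offers that and keeps 32.
Round 2 (the plaintiff proposes): the defendant can get 32 next round, worth 0.48 × 32 = 15.36 now, so the plaintiff offers 15.36, keeping 784.64.
Round 1 (the defendant proposes): the plaintiff can get 784.64 next round, worth 0.96 × 784.64 = 753.2544 now; the defendant offers that and keeps 46.7456.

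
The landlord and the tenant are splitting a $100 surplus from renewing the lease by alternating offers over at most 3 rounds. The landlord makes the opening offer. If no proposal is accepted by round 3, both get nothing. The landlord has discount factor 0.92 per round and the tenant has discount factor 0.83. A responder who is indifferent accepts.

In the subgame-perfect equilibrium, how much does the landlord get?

Solve by backward induction from round 3.
Round 3 (the landlord proposes): the tenant will accept anything ≥ 0, so the landlord offers 0 and keeps 100.
Round 2 (the tenant proposes): the landlord can get 100 next round, worth 0.92 × 100 = 92 now, so the tenant offers 92, keeping 8.
Round 1 (the landlord proposes): the tenant can get 8 next round, worth 0.83 × 8 = 6.64 now, so the landlord offers 6.64, keeping 93.36.

93.36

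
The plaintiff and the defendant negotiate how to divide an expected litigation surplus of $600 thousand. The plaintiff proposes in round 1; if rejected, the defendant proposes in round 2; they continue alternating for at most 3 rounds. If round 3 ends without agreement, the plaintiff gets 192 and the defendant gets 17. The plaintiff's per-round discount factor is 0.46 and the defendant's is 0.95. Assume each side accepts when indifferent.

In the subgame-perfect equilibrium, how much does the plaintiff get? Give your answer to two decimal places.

Work backward from the last round.
Round 3 (the plaintiff proposes): the defendant gets 17 if talks fail, so the plaintiff offers 17 and keeps 583.
Round 2 (the defendant proposes): the plaintiff can get 583 next round, worth 0.46 × 583 = 268.18 now; the defendant offers that and keeps 331.82.
Round 1 (the plaintiff proposes): the defendant can get 331.82 next round, worth 0.95 × 331.82 = 315.229 now. The plaintiff offers 315.229 and keeps 600 − 315.229 = 284.771.

284.77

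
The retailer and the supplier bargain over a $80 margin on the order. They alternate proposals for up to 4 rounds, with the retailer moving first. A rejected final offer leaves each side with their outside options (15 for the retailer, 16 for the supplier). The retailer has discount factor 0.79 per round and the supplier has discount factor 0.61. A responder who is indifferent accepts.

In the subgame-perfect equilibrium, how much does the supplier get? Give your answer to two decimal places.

Round 4 (the supplier proposes): the retailer gets 15 if talks fail, so the supplier offers 15 and keeps 65.
Round 3 (the retailer proposes): the supplier can get 65 next round, worth 0.61 × 65 = 39.65 now; the retailer offers that and keeps 40.35.
Round 2 (the supplier proposes): the retailer can get 40.35 next round, worth 0.79 × 40.35 = 31.8765 now, so the supplier offers 31.8765, keeping 48.1235.
Round 1 (the retailer proposes): the supplier can get 48.1235 next round, worth 0.61 × 48.1235 = 29.355335 now. The retailer offers 29.355335 and keeps 80 − 29.355335 = 50.644665.

29.36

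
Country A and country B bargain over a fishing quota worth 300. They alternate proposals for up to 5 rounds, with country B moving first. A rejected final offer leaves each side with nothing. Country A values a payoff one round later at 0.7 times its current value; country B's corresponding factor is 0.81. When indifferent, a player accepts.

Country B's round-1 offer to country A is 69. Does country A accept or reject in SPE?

Accept

Work out country A's continuation value if the offer is rejected.
Round 5 (country B proposes): country A will accept anything ≥ 0, so country B offers 0 and keeps 300.
Round 4 (country A proposes): country B can get 300 next round, worth 0.81 × 300 = 243 now, so country A offers 243, keeping 57.
Round 3 (country B proposes): country A can get 57 next round, worth 0.7 × 57 = 39.9 now, so country B offers 39.9, keeping 260.1.
Round 2 (country A proposes): country B can get 260.1 next round, worth 0.81 × 260.1 = 210.681 now; country A offers that and keeps 89.319.
So by rejecting in round 1, country A gets 89.319 next round, worth 0.7 × 89.319 = 62.5233 now.
Offer 69 ≥ 62.5233, so country A accepts.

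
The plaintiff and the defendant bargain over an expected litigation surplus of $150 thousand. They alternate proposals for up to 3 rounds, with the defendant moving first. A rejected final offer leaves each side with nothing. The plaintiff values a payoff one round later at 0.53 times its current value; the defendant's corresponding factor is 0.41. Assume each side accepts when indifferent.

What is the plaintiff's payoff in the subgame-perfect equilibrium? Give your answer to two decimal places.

46.91

Work backward from the last round.
Round 3 (the defendant proposes): rejection yields 0 for the plaintiff; the defendant offers 0 and keeps 150.
Round 2 (the plaintiff proposes): the defendant can get 150 next round, worth 0.41 × 150 = 61.5 now, so the plaintiff offers 61.5, keeping 88.5.
Round 1 (the defendant proposes): the plaintiff can get 88.5 next round, worth 0.53 × 88.5 = 46.905 now, so the defendant offers 46.905, keeping 103.095.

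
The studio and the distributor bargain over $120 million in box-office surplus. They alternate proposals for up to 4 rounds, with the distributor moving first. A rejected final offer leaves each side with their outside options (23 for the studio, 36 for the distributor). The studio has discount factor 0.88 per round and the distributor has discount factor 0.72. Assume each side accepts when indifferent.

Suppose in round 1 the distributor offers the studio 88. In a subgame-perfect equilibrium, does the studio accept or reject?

Accept

Round 4 (the studio proposes): the distributor gets 36 if talks fail, so the studio offers 36 and keeps 84.
Round 3 (the distributor proposes): the studio can get 84 next round, worth 0.88 × 84 = 73.92 now; the distributor offers that and keeps 46.08.
Round 2 (the studio proposes): the distributor can get 46.08 next round, worth 0.72 × 46.08 = 33.1776 now. The studio offers 33.1776 and keeps 120 − 33.1776 = 86.8224.
So by rejecting in round 1, the studio gets 86.8224 next round, worth 0.88 × 86.8224 = 76.403712 now.
Offer 88 ≥ 76.403712, so the studio accepts.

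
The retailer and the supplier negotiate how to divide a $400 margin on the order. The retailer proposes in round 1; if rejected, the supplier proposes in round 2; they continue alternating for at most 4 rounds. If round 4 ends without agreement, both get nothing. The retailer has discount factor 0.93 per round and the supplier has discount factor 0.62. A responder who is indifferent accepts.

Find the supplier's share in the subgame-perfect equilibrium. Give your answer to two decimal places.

Round 4 (the supplier proposes): the retailer will accept anything ≥ 0, so the supplier offers 0 and keeps 400.
Round 3 (the retailer proposes): the supplier can get 400 next round, worth 0.62 × 400 = 248 now; the retailer offers that and keeps 152.
Round 2 (the supplier proposes): the retailer can get 152 next round, worth 0.93 × 152 = 141.36 now; the supplier offers that and keeps 258.64.
Round 1 (the retailer proposes): the supplier can get 258.64 next round, worth 0.62 × 258.64 = 160.3568 now; the retailer offers that and keeps 239.6432.

160.36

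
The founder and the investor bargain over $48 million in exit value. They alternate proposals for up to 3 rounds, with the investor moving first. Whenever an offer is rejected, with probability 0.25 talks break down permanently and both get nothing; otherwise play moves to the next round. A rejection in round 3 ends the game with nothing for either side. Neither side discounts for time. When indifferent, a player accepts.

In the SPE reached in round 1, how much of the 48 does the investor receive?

Round 3 (the investor proposes): rejection yields 0 for the founder; the investor offers 0 and keeps 48.
Round 2 (the founder proposes): rejecting gives the investor an expected 0.75 × 48 = 36; the founder offers that and keeps 12.
Round 1 (the investor proposes): rejecting gives the founder an expected 0.75 × 12 = 9. The investor offers 9 and keeps 48 − 9 = 39.

39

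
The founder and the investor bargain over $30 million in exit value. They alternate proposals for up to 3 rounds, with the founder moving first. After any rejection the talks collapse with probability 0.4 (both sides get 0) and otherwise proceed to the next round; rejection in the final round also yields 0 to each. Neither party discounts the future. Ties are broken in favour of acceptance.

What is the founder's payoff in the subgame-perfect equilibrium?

22.8

By backward induction:
Round 3 (the founder proposes): the investor will accept anything ≥ 0, so the founder offers 0 and keeps 30.
Round 2 (the investor proposes): rejecting gives the founder an expected 0.6 × 30 = 18; the investor offers that and keeps 12.
Round 1 (the founder proposes): rejecting gives the investor an expected 0.6 × 12 = 7.2. The founder offers 7.2 and keeps 30 − 7.2 = 22.8.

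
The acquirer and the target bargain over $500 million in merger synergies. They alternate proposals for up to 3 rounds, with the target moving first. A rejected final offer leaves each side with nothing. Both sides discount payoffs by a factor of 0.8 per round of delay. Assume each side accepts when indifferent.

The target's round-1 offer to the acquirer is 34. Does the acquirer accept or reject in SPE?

Reject

Work out the acquirer's continuation value if the offer is rejected.
Round 3 (the target proposes): rejection yields 0 for the acquirer; the target offers 0 and keeps 500.
Round 2 (the acquirer proposes): the target can get 500 next round, worth 0.8 × 500 = 400 now; the acquirer offers that and keeps 100.
So by rejecting in round 1, the acquirer gets 100 next round, worth 0.8 × 100 = 80 now.
Offer 34 < 80, so the acquirer rejects.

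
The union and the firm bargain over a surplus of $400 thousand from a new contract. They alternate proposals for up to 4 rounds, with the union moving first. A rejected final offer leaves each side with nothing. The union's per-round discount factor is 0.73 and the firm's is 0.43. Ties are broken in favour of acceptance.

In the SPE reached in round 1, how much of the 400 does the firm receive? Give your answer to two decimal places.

Round 4 (the firm proposes): the union will accept anything ≥ 0, so the firm offers 0 and keeps 400.
Round 3 (the union proposes): the firm can get 400 next round, worth 0.43 × 400 = 172 now, so the union offers 172, keeping 228.
Round 2 (the firm proposes): the union can get 228 next round, worth 0.73 × 228 = 166.44 now. The firm offers 166.44 and keeps 400 − 166.44 = 233.56.
Round 1 (the union proposes): the firm can get 233.56 next round, worth 0.43 × 233.56 = 100.4308 now. The union offers 100.4308 and keeps 400 − 100.4308 = 299.5692.

100.43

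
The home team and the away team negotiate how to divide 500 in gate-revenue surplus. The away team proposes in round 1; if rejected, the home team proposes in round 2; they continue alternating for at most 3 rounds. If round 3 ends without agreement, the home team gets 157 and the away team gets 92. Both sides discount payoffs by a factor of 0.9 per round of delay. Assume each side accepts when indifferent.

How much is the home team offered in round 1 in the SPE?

172.17

By backward induction:
Round 3 (the away team proposes): the home team gets 157 if talks fail, so the away team offers 157 and keeps 343.
Round 2 (the home team proposes): the away team can get 343 next round, worth 0.9 × 343 = 308.7 now; the home team offers that and keeps 191.3.
Round 1 (the away team proposes): the home team can get 191.3 next round, worth 0.9 × 191.3 = 172.17 now. The away team offers 172.17 and keeps 500 − 172.17 = 327.83.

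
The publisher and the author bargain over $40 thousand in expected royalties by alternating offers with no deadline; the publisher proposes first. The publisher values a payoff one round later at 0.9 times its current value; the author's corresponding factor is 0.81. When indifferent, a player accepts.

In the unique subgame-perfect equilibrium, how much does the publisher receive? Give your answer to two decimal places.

28.04

In a stationary SPE each proposer offers the other exactly their discounted continuation value.
If the publisher keeps x when proposing and the author keeps y when proposing, then x = 40 − 0.81y and y = 40 − 0.9x.
Solving: x = 40(1 − 0.81) / (1 − 0.9·0.81) = 7.6 / 0.271 ≈ 28.0443.
The author gets 40 − 28.0443 ≈ 11.9557.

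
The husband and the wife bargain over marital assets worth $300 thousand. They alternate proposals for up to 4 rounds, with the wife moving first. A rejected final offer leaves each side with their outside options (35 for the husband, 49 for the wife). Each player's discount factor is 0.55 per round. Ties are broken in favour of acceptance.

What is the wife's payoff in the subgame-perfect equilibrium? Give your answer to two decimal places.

183.99

Round 4 (the husband proposes): the wife gets 49 if talks fail, so the husband offers 49 and keeps 251.
Round 3 (the wife proposes): the husband can get 251 next round, worth 0.55 × 251 = 138.05 now. The wife offers 138.05 and keeps 300 − 138.05 = 161.95.
Round 2 (the husband proposes): the wife can get 161.95 next round, worth 0.55 × 161.95 = 89.0725 now; the husband offers that and keeps 210.9275.
Round 1 (the wife proposes): the husband can get 210.9275 next round, worth 0.55 × 210.9275 = 116.010125 now, so the wife offers 116.010125, keeping 183.989875.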